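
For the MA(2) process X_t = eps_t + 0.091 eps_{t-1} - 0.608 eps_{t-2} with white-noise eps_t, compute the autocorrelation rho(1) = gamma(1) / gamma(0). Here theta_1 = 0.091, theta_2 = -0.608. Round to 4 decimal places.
\rho(1) = 0.0259

For an MA(q) process with theta_0 = 1, the autocovariance is
  gamma(k) = sigma^2 * sum_{i=0..q-k} theta_i * theta_{i+k},
and rho(k) = gamma(k) / gamma(0). Sigma^2 cancels.
  numerator   = (1)*(0.091) + (0.091)*(-0.608) = 0.035672.
  denominator = (1)^2 + (0.091)^2 + (-0.608)^2 = 1.377945.
  rho(1) = 0.035672 / 1.377945 = 0.0259.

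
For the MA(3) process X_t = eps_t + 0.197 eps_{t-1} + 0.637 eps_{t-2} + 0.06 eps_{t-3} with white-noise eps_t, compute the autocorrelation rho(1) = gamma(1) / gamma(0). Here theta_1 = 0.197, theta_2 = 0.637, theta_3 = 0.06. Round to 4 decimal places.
\rho(1) = 0.2491

For an MA(q) process with theta_0 = 1, the autocovariance is
  gamma(k) = sigma^2 * sum_{i=0..q-k} theta_i * theta_{i+k},
and rho(k) = gamma(k) / gamma(0). Sigma^2 cancels.
  numerator   = (1)*(0.197) + (0.197)*(0.637) + (0.637)*(0.06) = 0.360709.
  denominator = (1)^2 + (0.197)^2 + (0.637)^2 + (0.06)^2 = 1.448178.
  rho(1) = 0.360709 / 1.448178 = 0.2491.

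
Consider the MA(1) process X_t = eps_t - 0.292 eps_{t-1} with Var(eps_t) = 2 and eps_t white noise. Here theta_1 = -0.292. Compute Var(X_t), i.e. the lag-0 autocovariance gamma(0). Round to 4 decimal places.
\gamma(0) = 2.1705

For an MA(q) process X_t = eps_t + sum_i theta_i eps_{t-i} with
Var(eps_t) = sigma^2, the variance is
  gamma(0) = sigma^2 * (1 + sum_i theta_i^2).
  sum_i theta_i^2 = (-0.292)^2 = 0.085264.
  gamma(0) = 2 * (1 + 0.085264) = 2 * 1.085264 = 2.170528, which rounds to 2.1705.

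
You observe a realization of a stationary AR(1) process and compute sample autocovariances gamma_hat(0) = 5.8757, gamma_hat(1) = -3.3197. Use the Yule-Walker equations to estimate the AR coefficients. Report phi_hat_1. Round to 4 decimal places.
\hat\phi_{1} = -0.5650

The Yule-Walker equations for an AR(p) process read, in matrix form,
  Gamma_p phi = r_p,   with   (Gamma_p)_{ij} = gamma(|i - j|),
                       (r_p)_i = gamma(i),   i,j = 1..p.
Substitute the sample gammas (Toeplitz matrix and right-hand side of size 1):
  Gamma_p = [[5.8757]]
  r_p     = [-3.3197]
With p = 1 this is the single equation gamma(0) phi_1 = gamma(1):
  phi_hat_1 = gamma(1) / gamma(0) = -3.3197 / 5.8757 = -0.5650.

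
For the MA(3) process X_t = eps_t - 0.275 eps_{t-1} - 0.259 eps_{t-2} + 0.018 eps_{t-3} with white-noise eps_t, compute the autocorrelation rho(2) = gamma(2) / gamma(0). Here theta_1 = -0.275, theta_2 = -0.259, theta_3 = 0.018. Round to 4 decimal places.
\rho(2) = -0.2309

For an MA(q) process with theta_0 = 1, the autocovariance is
  gamma(k) = sigma^2 * sum_{i=0..q-k} theta_i * theta_{i+k},
and rho(k) = gamma(k) / gamma(0). Sigma^2 cancels.
  numerator   = (1)*(-0.259) + (-0.275)*(0.018) = -0.26395.
  denominator = (1)^2 + (-0.275)^2 + (-0.259)^2 + (0.018)^2 = 1.14303.
  rho(2) = -0.26395 / 1.14303 = -0.2309.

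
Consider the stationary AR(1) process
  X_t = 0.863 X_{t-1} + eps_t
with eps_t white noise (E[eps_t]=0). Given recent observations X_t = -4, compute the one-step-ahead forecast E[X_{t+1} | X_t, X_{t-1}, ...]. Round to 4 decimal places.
E[X_{t+1} \mid \mathcal F_t] = -3.4520

For an AR(p) model X_t = c + sum_i phi_i X_{t-i} + eps_t, the
one-step-ahead conditional mean is
  E[X_{t+1} | X_t, ...] = c + sum_i phi_i X_{t+1-i}.
Substitute known values:
  E[X_{t+1} | ...] = (0.863) * (-4)
                   = -3.4520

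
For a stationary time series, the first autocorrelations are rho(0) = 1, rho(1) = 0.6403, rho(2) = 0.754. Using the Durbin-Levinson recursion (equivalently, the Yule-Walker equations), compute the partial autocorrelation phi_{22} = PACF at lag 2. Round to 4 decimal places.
\phi_{22} = 0.5831

The PACF at lag k is phi_{kk}, the last component of the solution
to the Yule-Walker system G_k phi = r_k where
  (G_k)_{ij} = rho(|i - j|), (r_k)_i = rho(i), i,j = 1..k.
Equivalently, Durbin-Levinson gives phi_{kk} iteratively:
  phi_{11} = rho(1)
  phi_{kk} = [rho(k) - sum_{j=1..k-1} phi_{k-1,j} rho(k-j)]
            / [1 - sum_{j=1..k-1} phi_{k-1,j} rho(j)],
  phi_{k,j} = phi_{k-1,j} - phi_{kk} phi_{k-1,k-j},  j = 1..k-1.
Step k = 1:
  phi_11 = rho(1) = 0.6403.
Step k = 2:
  phi_22 = [rho(2) - phi_11 rho(1)] / [1 - phi_11 rho(1)] = [0.754 - (0.6403)(0.6403)] / [1 - (0.6403)(0.6403)]
         = 0.34401591 / 0.59001591 = 0.5831.
Therefore phi_{22} = 0.5831.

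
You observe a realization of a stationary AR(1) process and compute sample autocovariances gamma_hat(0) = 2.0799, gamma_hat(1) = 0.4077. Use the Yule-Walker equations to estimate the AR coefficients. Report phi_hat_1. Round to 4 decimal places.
\hat\phi_{1} = 0.1960

The Yule-Walker equations for an AR(p) process read, in matrix form,
  Gamma_p phi = r_p,   with   (Gamma_p)_{ij} = gamma(|i - j|),
                       (r_p)_i = gamma(i),   i,j = 1..p.
Substitute the sample gammas (Toeplitz matrix and right-hand side of size 1):
  Gamma_p = [[2.0799]]
  r_p     = [0.4077]
With p = 1 this is the single equation gamma(0) phi_1 = gamma(1):
  phi_hat_1 = gamma(1) / gamma(0) = 0.4077 / 2.0799 = 0.1960.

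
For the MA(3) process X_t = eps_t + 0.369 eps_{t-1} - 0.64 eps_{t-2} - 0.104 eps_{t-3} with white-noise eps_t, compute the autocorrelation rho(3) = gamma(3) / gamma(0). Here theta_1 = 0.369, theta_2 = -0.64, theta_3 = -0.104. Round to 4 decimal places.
\rho(3) = -0.0668

For an MA(q) process with theta_0 = 1, the autocovariance is
  gamma(k) = sigma^2 * sum_{i=0..q-k} theta_i * theta_{i+k},
and rho(k) = gamma(k) / gamma(0). Sigma^2 cancels.
  numerator   = (1)*(-0.104) = -0.104.
  denominator = (1)^2 + (0.369)^2 + (-0.64)^2 + (-0.104)^2 = 1.556577.
  rho(3) = -0.104 / 1.556577 = -0.0668.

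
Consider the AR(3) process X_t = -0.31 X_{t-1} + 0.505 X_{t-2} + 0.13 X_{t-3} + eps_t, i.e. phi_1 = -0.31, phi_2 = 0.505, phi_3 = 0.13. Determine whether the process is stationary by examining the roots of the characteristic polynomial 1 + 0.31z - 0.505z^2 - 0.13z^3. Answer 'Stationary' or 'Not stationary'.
\text{Stationary}

The AR(p) characteristic polynomial is P(z) = 1 + 0.31z - 0.505z^2 - 0.13z^3.
Stationarity requires all roots to lie outside the unit circle, i.e. |z| > 1 for every root.
Degree 3: look for a simple real root z0 first, then factor out (1 - z/z0) and solve the remaining quadratic.
Testing z0 = -4: P(-4) = 1 + (0.31)(-4) + (-0.505)(-4)^2 + (-0.13)(-4)^3
  = 1 + (-1.24) + (-8.08) + (8.32) = 0.  So z_0 = -4 is a root, |z_0| = 4.
Divide out the factor (1 + 0.25 z) = (1 - z/z0) (since 1/z0 = -0.25):
  P(z) = (1 + 0.25 z)(1 + (0.06) z + (-0.52) z^2)
  [check: z-coef 0.06 - (-0.25) = 0.31; z^2-coef -0.52 - (-0.25)(0.06) = -0.505; z^3-coef -(-0.25)(-0.52) = -0.13.]
Remaining roots from the quadratic factor 1 + (0.06) z + (-0.52) z^2:
  Set 1 + (0.06) z + (-0.52) z^2 = 0, i.e. a z^2 + b z + c = 0 with a = -0.52, b = 0.06, c = 1.
  Discriminant D = b^2 - 4ac = (0.06)^2 - 4*(-0.52)*1 = 0.0036 - (-2.08) = 2.0836.
  D >= 0, so the roots are real: z = (-b +/- sqrt(D)) / (2a) = (-0.06 +/- 1.443468) / (-1.04).
    z_1 = (-0.06 + 1.443468) / (-1.04) = -1.3303,   |z_1| = 1.3303.
    z_2 = (-0.06 - 1.443468) / (-1.04) = 1.4456,   |z_2| = 1.4456.
Moduli of all roots: 4.0000, 1.3303, 1.4456.
All moduli strictly greater than 1? Yes.
Verdict: Stationary.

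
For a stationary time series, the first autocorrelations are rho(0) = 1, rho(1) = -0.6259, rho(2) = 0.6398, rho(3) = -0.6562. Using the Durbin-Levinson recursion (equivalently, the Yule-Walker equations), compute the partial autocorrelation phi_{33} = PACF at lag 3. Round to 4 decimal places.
\phi_{33} = -0.3230

The PACF at lag k is phi_{kk}, the last component of the solution
to the Yule-Walker system G_k phi = r_k where
  (G_k)_{ij} = rho(|i - j|), (r_k)_i = rho(i), i,j = 1..k.
Equivalently, Durbin-Levinson gives phi_{kk} iteratively:
  phi_{11} = rho(1)
  phi_{kk} = [rho(k) - sum_{j=1..k-1} phi_{k-1,j} rho(k-j)]
            / [1 - sum_{j=1..k-1} phi_{k-1,j} rho(j)],
  phi_{k,j} = phi_{k-1,j} - phi_{kk} phi_{k-1,k-j},  j = 1..k-1.
Step k = 1:
  phi_11 = rho(1) = -0.6259.
Step k = 2:
  phi_22 = [rho(2) - phi_11 rho(1)] / [1 - phi_11 rho(1)] = [0.6398 - (-0.6259)(-0.6259)] / [1 - (-0.6259)(-0.6259)]
         = 0.24804919 / 0.60824919 = 0.407809.
  Update: phi_21 = phi_11 - phi_22 phi_11 = -0.6259 - (0.407809)(-0.6259) = -0.370653.
Step k = 3:
  phi_33 = [rho(3) - phi_21 rho(2) - phi_22 rho(1)] / [1 - phi_21 rho(1) - phi_22 rho(2)]
    numerator   = -0.6562 - (-0.370653)(0.6398) - (0.407809)(-0.6259) = -0.16380909
    denominator = 1 - (-0.370653)(-0.6259) - (0.407809)(0.6398) = 0.50709262
  phi_33 = -0.16380909 / 0.50709262 = -0.323.
Therefore phi_{33} = -0.3230.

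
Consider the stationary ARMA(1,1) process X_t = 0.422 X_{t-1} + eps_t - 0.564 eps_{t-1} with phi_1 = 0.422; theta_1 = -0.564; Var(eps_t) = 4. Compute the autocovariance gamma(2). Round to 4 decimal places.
\gamma(2) = -0.2222

Multiply the model equation by X_{t-k} and take expectations. With theta_0 = psi_0 = 1 and psi_j the MA(infinity) weights, this gives
  gamma(k) - sum_i phi_i gamma(k-i) = c_k,
  c_k = sigma^2 * sum_{j=k..q} theta_j psi_{j-k}   (c_k = 0 for k > q),
using gamma(-m) = gamma(m).
psi-weights needed (psi_j = theta_j + sum_i phi_i psi_{j-i}):
  psi_1 = theta_1 + phi_1 = -0.564 + (0.422) = -0.142
Right-hand sides:
  c_0 = sigma^2 (1 + theta_1 psi_1) = 4 * (1 + (-0.564)(-0.142)) = 4 * 1.080088 = 4.320352
  c_1 = sigma^2 theta_1 = 4 * (-0.564) = -2.256
  c_2 = 0
Equations for k = 0 and k = 1 (AR order 1):
  gamma(0) = phi_1 gamma(1) + c_0
  gamma(1) = phi_1 gamma(0) + c_1
Substituting the second into the first: gamma(0) (1 - phi_1^2) = c_0 + phi_1 c_1, so
  gamma(0) = (c_0 + phi_1 c_1) / (1 - phi_1^2) = (4.320352 + (0.422)(-2.256)) / (1 - (0.422)^2) = 3.36832 / 0.821916 = 4.098132.
  gamma(1) = phi_1 gamma(0) + c_1 = (0.422)(4.098132) + (-2.256) = -0.526588.
For k = 2 (> q): gamma(2) = phi_1 gamma(1) = (0.422)(-0.526588) = -0.22222.
Therefore gamma(2) = -0.2222 (to 4 decimal places).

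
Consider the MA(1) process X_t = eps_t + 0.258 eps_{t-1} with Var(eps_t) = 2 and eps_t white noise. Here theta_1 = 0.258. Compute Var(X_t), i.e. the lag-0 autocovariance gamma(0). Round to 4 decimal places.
\gamma(0) = 2.1331

For an MA(q) process X_t = eps_t + sum_i theta_i eps_{t-i} with
Var(eps_t) = sigma^2, the variance is
  gamma(0) = sigma^2 * (1 + sum_i theta_i^2).
  sum_i theta_i^2 = (0.258)^2 = 0.066564.
  gamma(0) = 2 * (1 + 0.066564) = 2 * 1.066564 = 2.133128, which rounds to 2.1331.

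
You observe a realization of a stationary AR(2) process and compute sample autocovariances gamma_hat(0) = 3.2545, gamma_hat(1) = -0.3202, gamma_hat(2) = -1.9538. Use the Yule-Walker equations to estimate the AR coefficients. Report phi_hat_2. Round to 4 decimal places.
\hat\phi_{2} = -0.6160

The Yule-Walker equations for an AR(p) process read, in matrix form,
  Gamma_p phi = r_p,   with   (Gamma_p)_{ij} = gamma(|i - j|),
                       (r_p)_i = gamma(i),   i,j = 1..p.
Substitute the sample gammas (Toeplitz matrix and right-hand side of size 2):
  Gamma_p = [[3.2545, -0.3202], [-0.3202, 3.2545]]
  r_p     = [-0.3202, -1.9538]
Written out:
  3.2545 phi_1 - 0.3202 phi_2 = -0.3202
  -0.3202 phi_1 + 3.2545 phi_2 = -1.9538
Solve by Cramer's rule:
  det = gamma(0)^2 - gamma(1)^2 = (3.2545)^2 - (-0.3202)^2 = 10.59177025 - 0.10252804 = 10.48924221
  phi_hat_1 = [gamma(1) gamma(0) - gamma(1) gamma(2)] / det = [(-0.3202)(3.2545) - (-0.3202)(-1.9538)] / 10.48924221 = -1.66769766 / 10.48924221 = -0.159
  phi_hat_2 = [gamma(0) gamma(2) - gamma(1)^2] / det = [(3.2545)(-1.9538) - (-0.3202)^2] / 10.48924221 = -6.46117014 / 10.48924221 = -0.616
So phi_hat = [-0.1590, -0.6160].
Therefore phi_hat_2 = -0.6160.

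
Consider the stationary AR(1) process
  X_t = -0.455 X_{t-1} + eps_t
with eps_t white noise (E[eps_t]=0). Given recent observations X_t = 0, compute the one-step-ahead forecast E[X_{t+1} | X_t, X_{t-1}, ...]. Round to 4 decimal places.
E[X_{t+1} \mid \mathcal F_t] = 0.0000

For an AR(p) model X_t = c + sum_i phi_i X_{t-i} + eps_t, the
one-step-ahead conditional mean is
  E[X_{t+1} | X_t, ...] = c + sum_i phi_i X_{t+1-i}.
Substitute known values:
  E[X_{t+1} | ...] = (-0.455) * (0)
                   = 0.0000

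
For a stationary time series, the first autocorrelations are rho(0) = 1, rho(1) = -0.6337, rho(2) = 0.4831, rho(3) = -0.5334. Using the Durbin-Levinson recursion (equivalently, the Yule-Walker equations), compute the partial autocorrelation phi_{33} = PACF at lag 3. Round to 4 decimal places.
\phi_{33} = -0.3110

The PACF at lag k is phi_{kk}, the last component of the solution
to the Yule-Walker system G_k phi = r_k where
  (G_k)_{ij} = rho(|i - j|), (r_k)_i = rho(i), i,j = 1..k.
Equivalently, Durbin-Levinson gives phi_{kk} iteratively:
  phi_{11} = rho(1)
  phi_{kk} = [rho(k) - sum_{j=1..k-1} phi_{k-1,j} rho(k-j)]
            / [1 - sum_{j=1..k-1} phi_{k-1,j} rho(j)],
  phi_{k,j} = phi_{k-1,j} - phi_{kk} phi_{k-1,k-j},  j = 1..k-1.
Step k = 1:
  phi_11 = rho(1) = -0.6337.
Step k = 2:
  phi_22 = [rho(2) - phi_11 rho(1)] / [1 - phi_11 rho(1)] = [0.4831 - (-0.6337)(-0.6337)] / [1 - (-0.6337)(-0.6337)]
         = 0.08152431 / 0.59842431 = 0.136232.
  Update: phi_21 = phi_11 - phi_22 phi_11 = -0.6337 - (0.136232)(-0.6337) = -0.54737.
Step k = 3:
  phi_33 = [rho(3) - phi_21 rho(2) - phi_22 rho(1)] / [1 - phi_21 rho(1) - phi_22 rho(2)]
    numerator   = -0.5334 - (-0.54737)(0.4831) - (0.136232)(-0.6337) = -0.18263557
    denominator = 1 - (-0.54737)(-0.6337) - (0.136232)(0.4831) = 0.58731812
  phi_33 = -0.18263557 / 0.58731812 = -0.311.
Therefore phi_{33} = -0.3110.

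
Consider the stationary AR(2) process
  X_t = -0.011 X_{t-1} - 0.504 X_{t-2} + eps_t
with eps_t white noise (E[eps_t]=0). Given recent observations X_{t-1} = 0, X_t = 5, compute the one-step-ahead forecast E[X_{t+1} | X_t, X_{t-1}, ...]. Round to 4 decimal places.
E[X_{t+1} \mid \mathcal F_t] = -0.0550

For an AR(p) model X_t = c + sum_i phi_i X_{t-i} + eps_t, the
one-step-ahead conditional mean is
  E[X_{t+1} | X_t, ...] = c + sum_i phi_i X_{t+1-i}.
Substitute known values:
  E[X_{t+1} | ...] = (-0.011) * (5) + (-0.504) * (0)
                   = -0.0550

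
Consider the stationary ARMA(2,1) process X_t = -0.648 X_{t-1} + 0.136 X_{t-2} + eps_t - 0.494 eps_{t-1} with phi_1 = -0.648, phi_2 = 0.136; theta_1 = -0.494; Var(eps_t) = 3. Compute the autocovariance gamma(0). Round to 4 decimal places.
\gamma(0) = 13.8682

Multiply the model equation by X_{t-k} and take expectations. With theta_0 = psi_0 = 1 and psi_j the MA(infinity) weights, this gives
  gamma(k) - sum_i phi_i gamma(k-i) = c_k,
  c_k = sigma^2 * sum_{j=k..q} theta_j psi_{j-k}   (c_k = 0 for k > q),
using gamma(-m) = gamma(m).
psi-weights needed (psi_j = theta_j + sum_i phi_i psi_{j-i}):
  psi_1 = theta_1 + phi_1 = -0.494 + (-0.648) = -1.142
Right-hand sides:
  c_0 = sigma^2 (1 + theta_1 psi_1) = 3 * (1 + (-0.494)(-1.142)) = 3 * 1.564148 = 4.692444
  c_1 = sigma^2 theta_1 = 3 * (-0.494) = -1.482
  c_2 = 0
Equations for k = 0, 1, 2 (AR order 2, c_2 = 0):
  (E0) gamma(0) = phi_1 gamma(1) + phi_2 gamma(2) + c_0
  (E1) gamma(1) = phi_1 gamma(0) + phi_2 gamma(1) + c_1
  (E2) gamma(2) = phi_1 gamma(1) + phi_2 gamma(0)
From (E1): gamma(1) = A gamma(0) + B with
  A = phi_1 / (1 - phi_2) = -0.648 / 0.864 = -0.75,   B = c_1 / (1 - phi_2) = -1.482 / 0.864 = -1.715278.
Insert (E2) into (E0): gamma(0) (1 - phi_2^2) = phi_1 (1 + phi_2) gamma(1) + c_0.
  phi_1 (1 + phi_2) = (-0.648)(1.136) = -0.736128,   1 - phi_2^2 = 0.981504.
Replace gamma(1) by A gamma(0) + B and collect gamma(0):
  gamma(0) [0.981504 - (-0.736128)(-0.75)] = (-0.736128)(-1.715278) + 4.692444
  gamma(0) * 0.429408 = 5.955108
  gamma(0) = 5.955108 / 0.429408 = 13.868181.
Therefore gamma(0) = 13.8682 (to 4 decimal places).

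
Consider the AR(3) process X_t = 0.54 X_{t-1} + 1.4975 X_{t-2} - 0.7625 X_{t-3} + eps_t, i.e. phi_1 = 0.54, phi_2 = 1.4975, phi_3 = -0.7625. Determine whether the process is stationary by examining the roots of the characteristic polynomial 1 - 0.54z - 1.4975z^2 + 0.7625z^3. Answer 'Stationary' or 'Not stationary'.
\text{Not stationary}

The AR(p) characteristic polynomial is P(z) = 1 - 0.54z - 1.4975z^2 + 0.7625z^3.
Stationarity requires all roots to lie outside the unit circle, i.e. |z| > 1 for every root.
Degree 3: look for a simple real root z0 first, then factor out (1 - z/z0) and solve the remaining quadratic.
Testing z0 = 0.8: P(0.8) = 1 + (-0.54)(0.8) + (-1.4975)(0.8)^2 + (0.7625)(0.8)^3
  = 1 + (-0.432) + (-0.9584) + (0.3904) = 0.  So z_0 = 0.8 is a root, |z_0| = 0.8.
Divide out the factor (1 - 1.25 z) = (1 - z/z0) (since 1/z0 = 1.25):
  P(z) = (1 - 1.25 z)(1 + (0.71) z + (-0.61) z^2)
  [check: z-coef 0.71 - (1.25) = -0.54; z^2-coef -0.61 - (1.25)(0.71) = -1.4975; z^3-coef -(1.25)(-0.61) = 0.7625.]
Remaining roots from the quadratic factor 1 + (0.71) z + (-0.61) z^2:
  Set 1 + (0.71) z + (-0.61) z^2 = 0, i.e. a z^2 + b z + c = 0 with a = -0.61, b = 0.71, c = 1.
  Discriminant D = b^2 - 4ac = (0.71)^2 - 4*(-0.61)*1 = 0.5041 - (-2.44) = 2.9441.
  D >= 0, so the roots are real: z = (-b +/- sqrt(D)) / (2a) = (-0.71 +/- 1.715838) / (-1.22).
    z_1 = (-0.71 + 1.715838) / (-1.22) = -0.8245,   |z_1| = 0.8245.
    z_2 = (-0.71 - 1.715838) / (-1.22) = 1.9884,   |z_2| = 1.9884.
Moduli of all roots: 0.8000, 0.8245, 1.9884.
All moduli strictly greater than 1? No.
Verdict: Not stationary.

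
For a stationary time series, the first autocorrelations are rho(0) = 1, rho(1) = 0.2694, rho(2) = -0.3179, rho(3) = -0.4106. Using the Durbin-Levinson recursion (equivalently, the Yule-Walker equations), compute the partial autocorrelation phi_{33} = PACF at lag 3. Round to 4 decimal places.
\phi_{33} = -0.2300

The PACF at lag k is phi_{kk}, the last component of the solution
to the Yule-Walker system G_k phi = r_k where
  (G_k)_{ij} = rho(|i - j|), (r_k)_i = rho(i), i,j = 1..k.
Equivalently, Durbin-Levinson gives phi_{kk} iteratively:
  phi_{11} = rho(1)
  phi_{kk} = [rho(k) - sum_{j=1..k-1} phi_{k-1,j} rho(k-j)]
            / [1 - sum_{j=1..k-1} phi_{k-1,j} rho(j)],
  phi_{k,j} = phi_{k-1,j} - phi_{kk} phi_{k-1,k-j},  j = 1..k-1.
Step k = 1:
  phi_11 = rho(1) = 0.2694.
Step k = 2:
  phi_22 = [rho(2) - phi_11 rho(1)] / [1 - phi_11 rho(1)] = [-0.3179 - (0.2694)(0.2694)] / [1 - (0.2694)(0.2694)]
         = -0.39047636 / 0.92742364 = -0.421033.
  Update: phi_21 = phi_11 - phi_22 phi_11 = 0.2694 - (-0.421033)(0.2694) = 0.382826.
Step k = 3:
  phi_33 = [rho(3) - phi_21 rho(2) - phi_22 rho(1)] / [1 - phi_21 rho(1) - phi_22 rho(2)]
    numerator   = -0.4106 - (0.382826)(-0.3179) - (-0.421033)(0.2694) = -0.17547308
    denominator = 1 - (0.382826)(0.2694) - (-0.421033)(-0.3179) = 0.76302004
  phi_33 = -0.17547308 / 0.76302004 = -0.23.
Therefore phi_{33} = -0.2300.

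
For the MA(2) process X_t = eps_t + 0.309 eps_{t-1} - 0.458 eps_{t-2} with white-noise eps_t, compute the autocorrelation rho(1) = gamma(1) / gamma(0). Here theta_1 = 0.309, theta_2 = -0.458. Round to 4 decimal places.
\rho(1) = 0.1283

For an MA(q) process with theta_0 = 1, the autocovariance is
  gamma(k) = sigma^2 * sum_{i=0..q-k} theta_i * theta_{i+k},
and rho(k) = gamma(k) / gamma(0). Sigma^2 cancels.
  numerator   = (1)*(0.309) + (0.309)*(-0.458) = 0.167478.
  denominator = (1)^2 + (0.309)^2 + (-0.458)^2 = 1.305245.
  rho(1) = 0.167478 / 1.305245 = 0.1283.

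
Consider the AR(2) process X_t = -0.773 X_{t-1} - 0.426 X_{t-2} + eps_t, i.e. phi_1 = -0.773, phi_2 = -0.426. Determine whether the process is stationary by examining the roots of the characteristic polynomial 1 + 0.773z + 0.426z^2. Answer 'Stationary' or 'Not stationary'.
\text{Stationary}

The AR(p) characteristic polynomial is P(z) = 1 + 0.773z + 0.426z^2.
Stationarity requires all roots to lie outside the unit circle, i.e. |z| > 1 for every root.
Set 1 + (0.773) z + (0.426) z^2 = 0, i.e. a z^2 + b z + c = 0 with a = 0.426, b = 0.773, c = 1.
Discriminant D = b^2 - 4ac = (0.773)^2 - 4*(0.426)*1 = 0.597529 - (1.704) = -1.106471.
D < 0, so the roots are the complex-conjugate pair z = (-b +/- i sqrt(-D)) / (2a) = -0.9073 +/- 1.2346i.
For a conjugate pair |z|^2 = z * conj(z) = (product of roots) = c/a = 1/(0.426) = 2.347418, so |z| = sqrt(2.347418) = 1.5321 for both roots.
Moduli of all roots: 1.5321, 1.5321.
All moduli strictly greater than 1? Yes.
Verdict: Stationary.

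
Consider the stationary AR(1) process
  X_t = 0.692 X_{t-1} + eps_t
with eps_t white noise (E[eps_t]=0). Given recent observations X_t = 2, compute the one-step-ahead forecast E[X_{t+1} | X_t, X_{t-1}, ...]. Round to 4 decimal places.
E[X_{t+1} \mid \mathcal F_t] = 1.3840

For an AR(p) model X_t = c + sum_i phi_i X_{t-i} + eps_t, the
one-step-ahead conditional mean is
  E[X_{t+1} | X_t, ...] = c + sum_i phi_i X_{t+1-i}.
Substitute known values:
  E[X_{t+1} | ...] = (0.692) * (2)
                   = 1.3840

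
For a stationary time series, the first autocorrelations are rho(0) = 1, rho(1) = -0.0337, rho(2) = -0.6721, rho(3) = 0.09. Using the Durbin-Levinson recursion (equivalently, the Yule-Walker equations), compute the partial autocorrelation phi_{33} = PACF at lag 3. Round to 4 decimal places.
\phi_{33} = 0.0539

The PACF at lag k is phi_{kk}, the last component of the solution
to the Yule-Walker system G_k phi = r_k where
  (G_k)_{ij} = rho(|i - j|), (r_k)_i = rho(i), i,j = 1..k.
Equivalently, Durbin-Levinson gives phi_{kk} iteratively:
  phi_{11} = rho(1)
  phi_{kk} = [rho(k) - sum_{j=1..k-1} phi_{k-1,j} rho(k-j)]
            / [1 - sum_{j=1..k-1} phi_{k-1,j} rho(j)],
  phi_{k,j} = phi_{k-1,j} - phi_{kk} phi_{k-1,k-j},  j = 1..k-1.
Step k = 1:
  phi_11 = rho(1) = -0.0337.
Step k = 2:
  phi_22 = [rho(2) - phi_11 rho(1)] / [1 - phi_11 rho(1)] = [-0.6721 - (-0.0337)(-0.0337)] / [1 - (-0.0337)(-0.0337)]
         = -0.67323569 / 0.99886431 = -0.674001.
  Update: phi_21 = phi_11 - phi_22 phi_11 = -0.0337 - (-0.674001)(-0.0337) = -0.056414.
Step k = 3:
  phi_33 = [rho(3) - phi_21 rho(2) - phi_22 rho(1)] / [1 - phi_21 rho(1) - phi_22 rho(2)]
    numerator   = 0.09 - (-0.056414)(-0.6721) - (-0.674001)(-0.0337) = 0.02937042
    denominator = 1 - (-0.056414)(-0.0337) - (-0.674001)(-0.6721) = 0.54510268
  phi_33 = 0.02937042 / 0.54510268 = 0.0539.
Therefore phi_{33} = 0.0539.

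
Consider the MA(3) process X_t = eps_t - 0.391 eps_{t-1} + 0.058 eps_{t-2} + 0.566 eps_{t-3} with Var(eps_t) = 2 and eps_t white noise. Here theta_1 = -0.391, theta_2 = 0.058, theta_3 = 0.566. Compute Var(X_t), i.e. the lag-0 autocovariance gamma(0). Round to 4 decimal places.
\gamma(0) = 2.9532

For an MA(q) process X_t = eps_t + sum_i theta_i eps_{t-i} with
Var(eps_t) = sigma^2, the variance is
  gamma(0) = sigma^2 * (1 + sum_i theta_i^2).
  sum_i theta_i^2 = (-0.391)^2 + (0.058)^2 + (0.566)^2 = 0.152881 + 0.003364 + 0.320356 = 0.476601.
  gamma(0) = 2 * (1 + 0.476601) = 2 * 1.476601 = 2.953202, which rounds to 2.9532.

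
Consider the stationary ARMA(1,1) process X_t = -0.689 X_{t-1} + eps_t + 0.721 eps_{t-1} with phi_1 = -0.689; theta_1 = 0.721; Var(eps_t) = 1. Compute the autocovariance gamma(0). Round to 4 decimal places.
\gamma(0) = 1.0019

Multiply the model equation by X_{t-k} and take expectations. With theta_0 = psi_0 = 1 and psi_j the MA(infinity) weights, this gives
  gamma(k) - sum_i phi_i gamma(k-i) = c_k,
  c_k = sigma^2 * sum_{j=k..q} theta_j psi_{j-k}   (c_k = 0 for k > q),
using gamma(-m) = gamma(m).
psi-weights needed (psi_j = theta_j + sum_i phi_i psi_{j-i}):
  psi_1 = theta_1 + phi_1 = 0.721 + (-0.689) = 0.032
Right-hand sides:
  c_0 = sigma^2 (1 + theta_1 psi_1) = 1 * (1 + (0.721)(0.032)) = 1 * 1.023072 = 1.023072
  c_1 = sigma^2 theta_1 = 1 * (0.721) = 0.721
  c_2 = 0
Equations for k = 0 and k = 1 (AR order 1):
  gamma(0) = phi_1 gamma(1) + c_0
  gamma(1) = phi_1 gamma(0) + c_1
Substituting the second into the first: gamma(0) (1 - phi_1^2) = c_0 + phi_1 c_1, so
  gamma(0) = (c_0 + phi_1 c_1) / (1 - phi_1^2) = (1.023072 + (-0.689)(0.721)) / (1 - (-0.689)^2) = 0.526303 / 0.525279 = 1.001949.
Therefore gamma(0) = 1.0019 (to 4 decimal places).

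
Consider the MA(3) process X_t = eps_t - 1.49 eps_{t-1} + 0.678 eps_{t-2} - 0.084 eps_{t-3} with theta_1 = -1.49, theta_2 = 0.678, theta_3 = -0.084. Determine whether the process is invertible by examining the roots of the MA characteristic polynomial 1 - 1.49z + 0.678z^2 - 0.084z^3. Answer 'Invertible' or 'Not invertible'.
\text{Invertible}

The MA(q) characteristic polynomial is P(z) = 1 - 1.49z + 0.678z^2 - 0.084z^3.
Invertibility requires all roots to lie outside the unit circle, i.e. |z| > 1 for every root.
Degree 3: look for a simple real root z0 first, then factor out (1 - z/z0) and solve the remaining quadratic.
Testing z0 = 5: P(5) = 1 + (-1.49)(5) + (0.678)(5)^2 + (-0.084)(5)^3
  = 1 + (-7.45) + (16.95) + (-10.5) = 0.  So z_0 = 5 is a root, |z_0| = 5.
Divide out the factor (1 - 0.2 z) = (1 - z/z0) (since 1/z0 = 0.2):
  P(z) = (1 - 0.2 z)(1 + (-1.29) z + (0.42) z^2)
  [check: z-coef -1.29 - (0.2) = -1.49; z^2-coef 0.42 - (0.2)(-1.29) = 0.678; z^3-coef -(0.2)(0.42) = -0.084.]
Remaining roots from the quadratic factor 1 + (-1.29) z + (0.42) z^2:
  Set 1 + (-1.29) z + (0.42) z^2 = 0, i.e. a z^2 + b z + c = 0 with a = 0.42, b = -1.29, c = 1.
  Discriminant D = b^2 - 4ac = (-1.29)^2 - 4*(0.42)*1 = 1.6641 - (1.68) = -0.0159.
  D < 0, so the roots are the complex-conjugate pair z = (-b +/- i sqrt(-D)) / (2a) = 1.5357 +/- 0.1501i.
  For a conjugate pair |z|^2 = z * conj(z) = (product of roots) = c/a = 1/(0.42) = 2.380952, so |z| = sqrt(2.380952) = 1.543 for both roots.
Moduli of all roots: 5.0000, 1.5430, 1.5430.
All moduli strictly greater than 1? Yes.
Verdict: Invertible.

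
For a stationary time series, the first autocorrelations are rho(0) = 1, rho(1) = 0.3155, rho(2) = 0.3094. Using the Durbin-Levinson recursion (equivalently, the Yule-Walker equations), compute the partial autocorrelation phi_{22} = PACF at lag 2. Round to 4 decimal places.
\phi_{22} = 0.2331

The PACF at lag k is phi_{kk}, the last component of the solution
to the Yule-Walker system G_k phi = r_k where
  (G_k)_{ij} = rho(|i - j|), (r_k)_i = rho(i), i,j = 1..k.
Equivalently, Durbin-Levinson gives phi_{kk} iteratively:
  phi_{11} = rho(1)
  phi_{kk} = [rho(k) - sum_{j=1..k-1} phi_{k-1,j} rho(k-j)]
            / [1 - sum_{j=1..k-1} phi_{k-1,j} rho(j)],
  phi_{k,j} = phi_{k-1,j} - phi_{kk} phi_{k-1,k-j},  j = 1..k-1.
Step k = 1:
  phi_11 = rho(1) = 0.3155.
Step k = 2:
  phi_22 = [rho(2) - phi_11 rho(1)] / [1 - phi_11 rho(1)] = [0.3094 - (0.3155)(0.3155)] / [1 - (0.3155)(0.3155)]
         = 0.20985975 / 0.90045975 = 0.2331.
Therefore phi_{22} = 0.2331.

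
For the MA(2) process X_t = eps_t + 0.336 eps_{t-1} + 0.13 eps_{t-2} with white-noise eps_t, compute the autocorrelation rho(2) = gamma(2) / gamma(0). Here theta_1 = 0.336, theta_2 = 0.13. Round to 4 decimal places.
\rho(2) = 0.1151

For an MA(q) process with theta_0 = 1, the autocovariance is
  gamma(k) = sigma^2 * sum_{i=0..q-k} theta_i * theta_{i+k},
and rho(k) = gamma(k) / gamma(0). Sigma^2 cancels.
  numerator   = (1)*(0.13) = 0.13.
  denominator = (1)^2 + (0.336)^2 + (0.13)^2 = 1.129796.
  rho(2) = 0.13 / 1.129796 = 0.1151.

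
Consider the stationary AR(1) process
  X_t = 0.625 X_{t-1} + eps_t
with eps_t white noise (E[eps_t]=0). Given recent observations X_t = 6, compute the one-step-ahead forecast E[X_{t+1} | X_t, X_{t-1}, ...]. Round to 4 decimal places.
E[X_{t+1} \mid \mathcal F_t] = 3.7500

For an AR(p) model X_t = c + sum_i phi_i X_{t-i} + eps_t, the
one-step-ahead conditional mean is
  E[X_{t+1} | X_t, ...] = c + sum_i phi_i X_{t+1-i}.
Substitute known values:
  E[X_{t+1} | ...] = (0.625) * (6)
                   = 3.7500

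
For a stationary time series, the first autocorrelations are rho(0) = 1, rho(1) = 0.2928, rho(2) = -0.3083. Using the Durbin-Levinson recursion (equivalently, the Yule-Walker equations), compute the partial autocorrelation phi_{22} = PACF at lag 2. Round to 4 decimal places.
\phi_{22} = -0.4310

The PACF at lag k is phi_{kk}, the last component of the solution
to the Yule-Walker system G_k phi = r_k where
  (G_k)_{ij} = rho(|i - j|), (r_k)_i = rho(i), i,j = 1..k.
Equivalently, Durbin-Levinson gives phi_{kk} iteratively:
  phi_{11} = rho(1)
  phi_{kk} = [rho(k) - sum_{j=1..k-1} phi_{k-1,j} rho(k-j)]
            / [1 - sum_{j=1..k-1} phi_{k-1,j} rho(j)],
  phi_{k,j} = phi_{k-1,j} - phi_{kk} phi_{k-1,k-j},  j = 1..k-1.
Step k = 1:
  phi_11 = rho(1) = 0.2928.
Step k = 2:
  phi_22 = [rho(2) - phi_11 rho(1)] / [1 - phi_11 rho(1)] = [-0.3083 - (0.2928)(0.2928)] / [1 - (0.2928)(0.2928)]
         = -0.39403184 / 0.91426816 = -0.431.
Therefore phi_{22} = -0.4310.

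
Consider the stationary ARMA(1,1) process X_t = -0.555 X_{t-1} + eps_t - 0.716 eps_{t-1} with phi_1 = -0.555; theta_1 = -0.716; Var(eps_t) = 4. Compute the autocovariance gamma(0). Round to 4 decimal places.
\gamma(0) = 13.3381

Multiply the model equation by X_{t-k} and take expectations. With theta_0 = psi_0 = 1 and psi_j the MA(infinity) weights, this gives
  gamma(k) - sum_i phi_i gamma(k-i) = c_k,
  c_k = sigma^2 * sum_{j=k..q} theta_j psi_{j-k}   (c_k = 0 for k > q),
using gamma(-m) = gamma(m).
psi-weights needed (psi_j = theta_j + sum_i phi_i psi_{j-i}):
  psi_1 = theta_1 + phi_1 = -0.716 + (-0.555) = -1.271
Right-hand sides:
  c_0 = sigma^2 (1 + theta_1 psi_1) = 4 * (1 + (-0.716)(-1.271)) = 4 * 1.910036 = 7.640144
  c_1 = sigma^2 theta_1 = 4 * (-0.716) = -2.864
  c_2 = 0
Equations for k = 0 and k = 1 (AR order 1):
  gamma(0) = phi_1 gamma(1) + c_0
  gamma(1) = phi_1 gamma(0) + c_1
Substituting the second into the first: gamma(0) (1 - phi_1^2) = c_0 + phi_1 c_1, so
  gamma(0) = (c_0 + phi_1 c_1) / (1 - phi_1^2) = (7.640144 + (-0.555)(-2.864)) / (1 - (-0.555)^2) = 9.229664 / 0.691975 = 13.338147.
Therefore gamma(0) = 13.3381 (to 4 decimal places).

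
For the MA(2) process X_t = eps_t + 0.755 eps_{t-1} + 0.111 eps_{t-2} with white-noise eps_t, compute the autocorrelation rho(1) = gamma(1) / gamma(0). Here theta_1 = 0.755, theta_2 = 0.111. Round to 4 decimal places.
\rho(1) = 0.5301

For an MA(q) process with theta_0 = 1, the autocovariance is
  gamma(k) = sigma^2 * sum_{i=0..q-k} theta_i * theta_{i+k},
and rho(k) = gamma(k) / gamma(0). Sigma^2 cancels.
  numerator   = (1)*(0.755) + (0.755)*(0.111) = 0.838805.
  denominator = (1)^2 + (0.755)^2 + (0.111)^2 = 1.582346.
  rho(1) = 0.838805 / 1.582346 = 0.5301.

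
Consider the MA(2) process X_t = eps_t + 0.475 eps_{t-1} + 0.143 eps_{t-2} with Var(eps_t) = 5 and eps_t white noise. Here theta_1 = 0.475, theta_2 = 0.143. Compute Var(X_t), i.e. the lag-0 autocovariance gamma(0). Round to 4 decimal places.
\gamma(0) = 6.2304

For an MA(q) process X_t = eps_t + sum_i theta_i eps_{t-i} with
Var(eps_t) = sigma^2, the variance is
  gamma(0) = sigma^2 * (1 + sum_i theta_i^2).
  sum_i theta_i^2 = (0.475)^2 + (0.143)^2 = 0.225625 + 0.020449 = 0.246074.
  gamma(0) = 5 * (1 + 0.246074) = 5 * 1.246074 = 6.23037, which rounds to 6.2304.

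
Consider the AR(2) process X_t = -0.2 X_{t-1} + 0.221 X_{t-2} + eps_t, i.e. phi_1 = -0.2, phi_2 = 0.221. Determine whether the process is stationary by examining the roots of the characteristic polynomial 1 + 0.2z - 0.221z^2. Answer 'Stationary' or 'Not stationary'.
\text{Stationary}

The AR(p) characteristic polynomial is P(z) = 1 + 0.2z - 0.221z^2.
Stationarity requires all roots to lie outside the unit circle, i.e. |z| > 1 for every root.
Set 1 + (0.2) z + (-0.221) z^2 = 0, i.e. a z^2 + b z + c = 0 with a = -0.221, b = 0.2, c = 1.
Discriminant D = b^2 - 4ac = (0.2)^2 - 4*(-0.221)*1 = 0.04 - (-0.884) = 0.924.
D >= 0, so the roots are real: z = (-b +/- sqrt(D)) / (2a) = (-0.2 +/- 0.961249) / (-0.442).
  z_1 = (-0.2 + 0.961249) / (-0.442) = -1.7223,   |z_1| = 1.7223.
  z_2 = (-0.2 - 0.961249) / (-0.442) = 2.6273,   |z_2| = 2.6273.
Moduli of all roots: 1.7223, 2.6273.
All moduli strictly greater than 1? Yes.
Verdict: Stationary.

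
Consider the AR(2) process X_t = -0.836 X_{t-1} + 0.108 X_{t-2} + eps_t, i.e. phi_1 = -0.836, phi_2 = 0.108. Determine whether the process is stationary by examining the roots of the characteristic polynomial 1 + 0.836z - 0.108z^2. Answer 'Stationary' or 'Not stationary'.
\text{Stationary}

The AR(p) characteristic polynomial is P(z) = 1 + 0.836z - 0.108z^2.
Stationarity requires all roots to lie outside the unit circle, i.e. |z| > 1 for every root.
Set 1 + (0.836) z + (-0.108) z^2 = 0, i.e. a z^2 + b z + c = 0 with a = -0.108, b = 0.836, c = 1.
Discriminant D = b^2 - 4ac = (0.836)^2 - 4*(-0.108)*1 = 0.698896 - (-0.432) = 1.130896.
D >= 0, so the roots are real: z = (-b +/- sqrt(D)) / (2a) = (-0.836 +/- 1.063436) / (-0.216).
  z_1 = (-0.836 + 1.063436) / (-0.216) = -1.0529,   |z_1| = 1.0529.
  z_2 = (-0.836 - 1.063436) / (-0.216) = 8.7937,   |z_2| = 8.7937.
Moduli of all roots: 1.0529, 8.7937.
All moduli strictly greater than 1? Yes.
Verdict: Stationary.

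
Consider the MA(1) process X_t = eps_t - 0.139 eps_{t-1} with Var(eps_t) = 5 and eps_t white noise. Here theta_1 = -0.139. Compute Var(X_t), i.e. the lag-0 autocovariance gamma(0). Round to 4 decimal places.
\gamma(0) = 5.0966

For an MA(q) process X_t = eps_t + sum_i theta_i eps_{t-i} with
Var(eps_t) = sigma^2, the variance is
  gamma(0) = sigma^2 * (1 + sum_i theta_i^2).
  sum_i theta_i^2 = (-0.139)^2 = 0.019321.
  gamma(0) = 5 * (1 + 0.019321) = 5 * 1.019321 = 5.096605, which rounds to 5.0966.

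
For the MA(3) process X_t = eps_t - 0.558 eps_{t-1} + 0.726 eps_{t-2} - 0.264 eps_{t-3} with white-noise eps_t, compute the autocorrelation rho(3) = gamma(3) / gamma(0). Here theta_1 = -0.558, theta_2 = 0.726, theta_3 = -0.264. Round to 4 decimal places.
\rho(3) = -0.1384

For an MA(q) process with theta_0 = 1, the autocovariance is
  gamma(k) = sigma^2 * sum_{i=0..q-k} theta_i * theta_{i+k},
and rho(k) = gamma(k) / gamma(0). Sigma^2 cancels.
  numerator   = (1)*(-0.264) = -0.264.
  denominator = (1)^2 + (-0.558)^2 + (0.726)^2 + (-0.264)^2 = 1.908136.
  rho(3) = -0.264 / 1.908136 = -0.1384.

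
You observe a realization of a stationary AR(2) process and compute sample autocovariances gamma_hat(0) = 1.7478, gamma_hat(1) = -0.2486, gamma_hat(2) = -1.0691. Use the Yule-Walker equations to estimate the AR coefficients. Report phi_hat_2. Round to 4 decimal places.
\hat\phi_{2} = -0.6450

The Yule-Walker equations for an AR(p) process read, in matrix form,
  Gamma_p phi = r_p,   with   (Gamma_p)_{ij} = gamma(|i - j|),
                       (r_p)_i = gamma(i),   i,j = 1..p.
Substitute the sample gammas (Toeplitz matrix and right-hand side of size 2):
  Gamma_p = [[1.7478, -0.2486], [-0.2486, 1.7478]]
  r_p     = [-0.2486, -1.0691]
Written out:
  1.7478 phi_1 - 0.2486 phi_2 = -0.2486
  -0.2486 phi_1 + 1.7478 phi_2 = -1.0691
Solve by Cramer's rule:
  det = gamma(0)^2 - gamma(1)^2 = (1.7478)^2 - (-0.2486)^2 = 3.05480484 - 0.06180196 = 2.99300288
  phi_hat_1 = [gamma(1) gamma(0) - gamma(1) gamma(2)] / det = [(-0.2486)(1.7478) - (-0.2486)(-1.0691)] / 2.99300288 = -0.70028134 / 2.99300288 = -0.234
  phi_hat_2 = [gamma(0) gamma(2) - gamma(1)^2] / det = [(1.7478)(-1.0691) - (-0.2486)^2] / 2.99300288 = -1.93037494 / 2.99300288 = -0.645
So phi_hat = [-0.2340, -0.6450].
Therefore phi_hat_2 = -0.6450.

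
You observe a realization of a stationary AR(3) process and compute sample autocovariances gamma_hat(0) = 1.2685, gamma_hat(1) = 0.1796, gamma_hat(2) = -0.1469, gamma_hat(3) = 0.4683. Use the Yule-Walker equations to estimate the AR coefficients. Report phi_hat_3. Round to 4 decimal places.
\hat\phi_{3} = 0.4240

The Yule-Walker equations for an AR(p) process read, in matrix form,
  Gamma_p phi = r_p,   with   (Gamma_p)_{ij} = gamma(|i - j|),
                       (r_p)_i = gamma(i),   i,j = 1..p.
Substitute the sample gammas (Toeplitz matrix and right-hand side of size 3):
  Gamma_p = [[1.2685, 0.1796, -0.1469], [0.1796, 1.2685, 0.1796], [-0.1469, 0.1796, 1.2685]]
  r_p     = [0.1796, -0.1469, 0.4683]
Written out (R1..R3):
  (R1) 1.2685 phi_1 + 0.1796 phi_2 - 0.1469 phi_3 = 0.1796
  (R2) 0.1796 phi_1 + 1.2685 phi_2 + 0.1796 phi_3 = -0.1469
  (R3) -0.1469 phi_1 + 0.1796 phi_2 + 1.2685 phi_3 = 0.4683
Gaussian elimination:
  R2 <- R2 - (0.1796/1.2685) R1 = R2 - (0.141585) R1:  1.243071 phi_2 + 0.200399 phi_3 = -0.172329
  R3 <- R3 - (-0.1469/1.2685) R1 = R3 - (-0.115806) R1:  0.200399 phi_2 + 1.251488 phi_3 = 0.489099
  R3 <- R3 - (0.200399/1.243071) R2 = R3 - (0.161213) R2:  1.219181 phi_3 = 0.51688
Back-substitution:
  phi_hat_3 = 0.51688 / 1.219181 = 0.423957
  phi_hat_2 = (-0.172329 - (0.200399)(0.423957)) / 1.243071 = -0.206978
  phi_hat_1 = (0.1796 - (0.1796)(-0.206978) - (-0.1469)(0.423957)) / 1.2685 = 0.219986
So phi_hat = [0.2200, -0.2070, 0.4240].
Therefore phi_hat_3 = 0.4240.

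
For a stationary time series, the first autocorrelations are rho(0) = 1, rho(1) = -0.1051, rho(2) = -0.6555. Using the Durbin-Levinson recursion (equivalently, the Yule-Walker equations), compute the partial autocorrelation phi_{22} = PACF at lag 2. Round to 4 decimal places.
\phi_{22} = -0.6740

The PACF at lag k is phi_{kk}, the last component of the solution
to the Yule-Walker system G_k phi = r_k where
  (G_k)_{ij} = rho(|i - j|), (r_k)_i = rho(i), i,j = 1..k.
Equivalently, Durbin-Levinson gives phi_{kk} iteratively:
  phi_{11} = rho(1)
  phi_{kk} = [rho(k) - sum_{j=1..k-1} phi_{k-1,j} rho(k-j)]
            / [1 - sum_{j=1..k-1} phi_{k-1,j} rho(j)],
  phi_{k,j} = phi_{k-1,j} - phi_{kk} phi_{k-1,k-j},  j = 1..k-1.
Step k = 1:
  phi_11 = rho(1) = -0.1051.
Step k = 2:
  phi_22 = [rho(2) - phi_11 rho(1)] / [1 - phi_11 rho(1)] = [-0.6555 - (-0.1051)(-0.1051)] / [1 - (-0.1051)(-0.1051)]
         = -0.66654601 / 0.98895399 = -0.674.
Therefore phi_{22} = -0.6740.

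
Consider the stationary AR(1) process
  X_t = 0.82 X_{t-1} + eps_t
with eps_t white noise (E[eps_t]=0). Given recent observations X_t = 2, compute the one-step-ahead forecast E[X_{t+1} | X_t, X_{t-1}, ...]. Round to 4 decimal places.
E[X_{t+1} \mid \mathcal F_t] = 1.6400

For an AR(p) model X_t = c + sum_i phi_i X_{t-i} + eps_t, the
one-step-ahead conditional mean is
  E[X_{t+1} | X_t, ...] = c + sum_i phi_i X_{t+1-i}.
Substitute known values:
  E[X_{t+1} | ...] = (0.82) * (2)
                   = 1.6400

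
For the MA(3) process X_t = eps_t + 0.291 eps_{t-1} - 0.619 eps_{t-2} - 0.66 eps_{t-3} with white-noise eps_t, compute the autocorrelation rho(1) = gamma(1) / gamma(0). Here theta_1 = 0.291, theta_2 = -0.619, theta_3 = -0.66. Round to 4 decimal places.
\rho(1) = 0.2729

For an MA(q) process with theta_0 = 1, the autocovariance is
  gamma(k) = sigma^2 * sum_{i=0..q-k} theta_i * theta_{i+k},
and rho(k) = gamma(k) / gamma(0). Sigma^2 cancels.
  numerator   = (1)*(0.291) + (0.291)*(-0.619) + (-0.619)*(-0.66) = 0.519411.
  denominator = (1)^2 + (0.291)^2 + (-0.619)^2 + (-0.66)^2 = 1.903442.
  rho(1) = 0.519411 / 1.903442 = 0.2729.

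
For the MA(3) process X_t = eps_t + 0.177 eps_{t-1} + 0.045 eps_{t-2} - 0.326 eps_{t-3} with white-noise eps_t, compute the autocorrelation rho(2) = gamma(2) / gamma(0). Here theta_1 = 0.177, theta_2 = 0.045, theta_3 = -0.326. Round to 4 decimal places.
\rho(2) = -0.0111

For an MA(q) process with theta_0 = 1, the autocovariance is
  gamma(k) = sigma^2 * sum_{i=0..q-k} theta_i * theta_{i+k},
and rho(k) = gamma(k) / gamma(0). Sigma^2 cancels.
  numerator   = (1)*(0.045) + (0.177)*(-0.326) = -0.012702.
  denominator = (1)^2 + (0.177)^2 + (0.045)^2 + (-0.326)^2 = 1.13963.
  rho(2) = -0.012702 / 1.13963 = -0.0111.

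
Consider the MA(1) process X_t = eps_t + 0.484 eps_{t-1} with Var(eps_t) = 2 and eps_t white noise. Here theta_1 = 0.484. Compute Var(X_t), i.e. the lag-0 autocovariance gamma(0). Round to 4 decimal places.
\gamma(0) = 2.4685

For an MA(q) process X_t = eps_t + sum_i theta_i eps_{t-i} with
Var(eps_t) = sigma^2, the variance is
  gamma(0) = sigma^2 * (1 + sum_i theta_i^2).
  sum_i theta_i^2 = (0.484)^2 = 0.234256.
  gamma(0) = 2 * (1 + 0.234256) = 2 * 1.234256 = 2.468512, which rounds to 2.4685.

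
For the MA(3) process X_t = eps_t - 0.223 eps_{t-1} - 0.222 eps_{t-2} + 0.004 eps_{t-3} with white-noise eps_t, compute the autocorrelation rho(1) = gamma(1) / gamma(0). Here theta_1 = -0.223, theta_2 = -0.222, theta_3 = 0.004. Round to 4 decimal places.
\rho(1) = -0.1587

For an MA(q) process with theta_0 = 1, the autocovariance is
  gamma(k) = sigma^2 * sum_{i=0..q-k} theta_i * theta_{i+k},
and rho(k) = gamma(k) / gamma(0). Sigma^2 cancels.
  numerator   = (1)*(-0.223) + (-0.223)*(-0.222) + (-0.222)*(0.004) = -0.174382.
  denominator = (1)^2 + (-0.223)^2 + (-0.222)^2 + (0.004)^2 = 1.099029.
  rho(1) = -0.174382 / 1.099029 = -0.1587.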